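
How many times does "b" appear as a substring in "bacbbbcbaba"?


Searching for "b" in "bacbbbcbaba"
Scanning each position:
  Position 0: "b" => MATCH
  Position 1: "a" => no
  Position 2: "c" => no
  Position 3: "b" => MATCH
  Position 4: "b" => MATCH
  Position 5: "b" => MATCH
  Position 6: "c" => no
  Position 7: "b" => MATCH
  Position 8: "a" => no
  Position 9: "b" => MATCH
  Position 10: "a" => no
Total occurrences: 6

6


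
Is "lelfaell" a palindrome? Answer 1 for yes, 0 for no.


Input: lelfaell
Reversed: lleaflel
  Compare pos 0 ('l') with pos 7 ('l'): match
  Compare pos 1 ('e') with pos 6 ('l'): MISMATCH
  Compare pos 2 ('l') with pos 5 ('e'): MISMATCH
  Compare pos 3 ('f') with pos 4 ('a'): MISMATCH
Result: not a palindrome

0


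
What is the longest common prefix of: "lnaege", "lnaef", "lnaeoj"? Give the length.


Words: lnaege, lnaef, lnaeoj
  Position 0: all 'l' => match
  Position 1: all 'n' => match
  Position 2: all 'a' => match
  Position 3: all 'e' => match
  Position 4: ('g', 'f', 'o') => mismatch, stop
LCP = "lnae" (length 4)

4


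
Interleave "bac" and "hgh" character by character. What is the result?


Interleaving "bac" and "hgh":
  Position 0: 'b' from first, 'h' from second => "bh"
  Position 1: 'a' from first, 'g' from second => "ag"
  Position 2: 'c' from first, 'h' from second => "ch"
Result: bhagch

bhagch


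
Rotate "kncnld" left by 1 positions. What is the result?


Input: "kncnld", rotate left by 1
First 1 characters: "k"
Remaining characters: "ncnld"
Concatenate remaining + first: "ncnld" + "k" = "ncnldk"

ncnldk


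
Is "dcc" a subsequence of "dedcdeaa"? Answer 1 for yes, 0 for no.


Check if "dcc" is a subsequence of "dedcdeaa"
Greedy scan:
  Position 0 ('d'): matches sub[0] = 'd'
  Position 1 ('e'): no match needed
  Position 2 ('d'): no match needed
  Position 3 ('c'): matches sub[1] = 'c'
  Position 4 ('d'): no match needed
  Position 5 ('e'): no match needed
  Position 6 ('a'): no match needed
  Position 7 ('a'): no match needed
Only matched 2/3 characters => not a subsequence

0


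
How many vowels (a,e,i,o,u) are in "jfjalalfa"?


Input: jfjalalfa
Checking each character:
  'j' at position 0: consonant
  'f' at position 1: consonant
  'j' at position 2: consonant
  'a' at position 3: vowel (running total: 1)
  'l' at position 4: consonant
  'a' at position 5: vowel (running total: 2)
  'l' at position 6: consonant
  'f' at position 7: consonant
  'a' at position 8: vowel (running total: 3)
Total vowels: 3

3


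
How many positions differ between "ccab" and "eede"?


Comparing "ccab" and "eede" position by position:
  Position 0: 'c' vs 'e' => DIFFER
  Position 1: 'c' vs 'e' => DIFFER
  Position 2: 'a' vs 'd' => DIFFER
  Position 3: 'b' vs 'e' => DIFFER
Positions that differ: 4

4


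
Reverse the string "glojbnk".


Input: glojbnk
Reading characters right to left:
  Position 6: 'k'
  Position 5: 'n'
  Position 4: 'b'
  Position 3: 'j'
  Position 2: 'o'
  Position 1: 'l'
  Position 0: 'g'
Reversed: knbjolg

knbjolg


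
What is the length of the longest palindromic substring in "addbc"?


Input: "addbc"
Checking substrings for palindromes:
  [1:3] "dd" (len 2) => palindrome
Longest palindromic substring: "dd" with length 2

2


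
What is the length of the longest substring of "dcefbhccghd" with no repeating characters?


Input: "dcefbhccghd"
Sliding window (track last position of each char):
  Position 0 ('d'): window [0,0] length 1 -- new best
  Position 1 ('c'): window [0,1] length 2 -- new best
  Position 2 ('e'): window [0,2] length 3 -- new best
  Position 3 ('f'): window [0,3] length 4 -- new best
  Position 4 ('b'): window [0,4] length 5 -- new best
  Position 5 ('h'): window [0,5] length 6 -- new best
  Position 6 ('c'): repeat (last at 1), move window start to 2
  Position 6 ('c'): window [2,6] length 5
  Position 7 ('c'): repeat (last at 6), move window start to 7
  Position 7 ('c'): window [7,7] length 1
  Position 8 ('g'): window [7,8] length 2
  Position 9 ('h'): window [7,9] length 3
  Position 10 ('d'): window [7,10] length 4
Longest substring with no repeats: "dcefbh" with length 6

6


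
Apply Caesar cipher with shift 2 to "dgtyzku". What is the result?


Caesar cipher: shift "dgtyzku" by 2
  'd' (pos 3) + 2 = pos 5 = 'f'
  'g' (pos 6) + 2 = pos 8 = 'i'
  't' (pos 19) + 2 = pos 21 = 'v'
  'y' (pos 24) + 2 = pos 0 = 'a'
  'z' (pos 25) + 2 = pos 1 = 'b'
  'k' (pos 10) + 2 = pos 12 = 'm'
  'u' (pos 20) + 2 = pos 22 = 'w'
Result: fivabmw

fivabmw


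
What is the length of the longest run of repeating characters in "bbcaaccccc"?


Input: "bbcaaccccc"
Scanning for longest run:
  Position 1 ('b'): continues run of 'b', length=2
  Position 2 ('c'): new char, reset run to 1
  Position 3 ('a'): new char, reset run to 1
  Position 4 ('a'): continues run of 'a', length=2
  Position 5 ('c'): new char, reset run to 1
  Position 6 ('c'): continues run of 'c', length=2
  Position 7 ('c'): continues run of 'c', length=3
  Position 8 ('c'): continues run of 'c', length=4
  Position 9 ('c'): continues run of 'c', length=5
Longest run: 'c' with length 5

5


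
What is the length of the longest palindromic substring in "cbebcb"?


Input: "cbebcb"
Checking substrings for palindromes:
  [0:5] "cbebc" (len 5) => palindrome
  [1:4] "beb" (len 3) => palindrome
  [3:6] "bcb" (len 3) => palindrome
Longest palindromic substring: "cbebc" with length 5

5


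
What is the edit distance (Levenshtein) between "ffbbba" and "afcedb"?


Computing edit distance: "ffbbba" -> "afcedb"
DP table:
           a    f    c    e    d    b
      0    1    2    3    4    5    6
  f   1    1    1    2    3    4    5
  f   2    2    1    2    3    4    5
  b   3    3    2    2    3    4    4
  b   4    4    3    3    3    4    4
  b   5    5    4    4    4    4    4
  a   6    5    5    5    5    5    5
Edit distance = dp[6][6] = 5

5


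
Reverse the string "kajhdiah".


Input: kajhdiah
Reading characters right to left:
  Position 7: 'h'
  Position 6: 'a'
  Position 5: 'i'
  Position 4: 'd'
  Position 3: 'h'
  Position 2: 'j'
  Position 1: 'a'
  Position 0: 'k'
Reversed: haidhjak

haidhjak


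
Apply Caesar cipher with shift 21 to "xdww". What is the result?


Caesar cipher: shift "xdww" by 21
  'x' (pos 23) + 21 = pos 18 = 's'
  'd' (pos 3) + 21 = pos 24 = 'y'
  'w' (pos 22) + 21 = pos 17 = 'r'
  'w' (pos 22) + 21 = pos 17 = 'r'
Result: syrr

syrr


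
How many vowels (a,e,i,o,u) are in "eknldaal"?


Input: eknldaal
Checking each character:
  'e' at position 0: vowel (running total: 1)
  'k' at position 1: consonant
  'n' at position 2: consonant
  'l' at position 3: consonant
  'd' at position 4: consonant
  'a' at position 5: vowel (running total: 2)
  'a' at position 6: vowel (running total: 3)
  'l' at position 7: consonant
Total vowels: 3

3


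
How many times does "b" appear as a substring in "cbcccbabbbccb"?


Searching for "b" in "cbcccbabbbccb"
Scanning each position:
  Position 0: "c" => no
  Position 1: "b" => MATCH
  Position 2: "c" => no
  Position 3: "c" => no
  Position 4: "c" => no
  Position 5: "b" => MATCH
  Position 6: "a" => no
  Position 7: "b" => MATCH
  Position 8: "b" => MATCH
  Position 9: "b" => MATCH
  Position 10: "c" => no
  Position 11: "c" => no
  Position 12: "b" => MATCH
Total occurrences: 6

6


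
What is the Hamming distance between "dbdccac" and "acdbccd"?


Comparing "dbdccac" and "acdbccd" position by position:
  Position 0: 'd' vs 'a' => differ
  Position 1: 'b' vs 'c' => differ
  Position 2: 'd' vs 'd' => same
  Position 3: 'c' vs 'b' => differ
  Position 4: 'c' vs 'c' => same
  Position 5: 'a' vs 'c' => differ
  Position 6: 'c' vs 'd' => differ
Total differences (Hamming distance): 5

5


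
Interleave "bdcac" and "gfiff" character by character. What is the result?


Interleaving "bdcac" and "gfiff":
  Position 0: 'b' from first, 'g' from second => "bg"
  Position 1: 'd' from first, 'f' from second => "df"
  Position 2: 'c' from first, 'i' from second => "ci"
  Position 3: 'a' from first, 'f' from second => "af"
  Position 4: 'c' from first, 'f' from second => "cf"
Result: bgdfciafcf

bgdfciafcf


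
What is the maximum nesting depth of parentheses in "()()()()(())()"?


Input: "()()()()(())()"
Tracking depth:
  Position 0 '(': depth becomes 1
  Position 1 ')': depth becomes 0
  Position 2 '(': depth becomes 1
  Position 3 ')': depth becomes 0
  Position 4 '(': depth becomes 1
  Position 5 ')': depth becomes 0
  Position 6 '(': depth becomes 1
  Position 7 ')': depth becomes 0
  Position 8 '(': depth becomes 1
  Position 9 '(': depth becomes 2
  Position 10 ')': depth becomes 1
  Position 11 ')': depth becomes 0
  Position 12 '(': depth becomes 1
  Position 13 ')': depth becomes 0
Maximum depth reached: 2

2


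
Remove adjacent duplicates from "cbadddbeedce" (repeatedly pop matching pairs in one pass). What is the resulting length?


Input: cbadddbeedce
Stack-based adjacent duplicate removal:
  Read 'c': push. Stack: c
  Read 'b': push. Stack: cb
  Read 'a': push. Stack: cba
  Read 'd': push. Stack: cbad
  Read 'd': matches stack top 'd' => pop. Stack: cba
  Read 'd': push. Stack: cbad
  Read 'b': push. Stack: cbadb
  Read 'e': push. Stack: cbadbe
  Read 'e': matches stack top 'e' => pop. Stack: cbadb
  Read 'd': push. Stack: cbadbd
  Read 'c': push. Stack: cbadbdc
  Read 'e': push. Stack: cbadbdce
Final stack: "cbadbdce" (length 8)

8


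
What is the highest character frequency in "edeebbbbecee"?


Input: edeebbbbecee
Character counts:
  'b': 4
  'c': 1
  'd': 1
  'e': 6
Maximum frequency: 6

6


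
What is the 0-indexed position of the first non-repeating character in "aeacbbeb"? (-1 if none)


Input: aeacbbeb
Character frequencies:
  'a': 2
  'b': 3
  'c': 1
  'e': 2
Scanning left to right for freq == 1:
  Position 0 ('a'): freq=2, skip
  Position 1 ('e'): freq=2, skip
  Position 2 ('a'): freq=2, skip
  Position 3 ('c'): unique! => answer = 3

3


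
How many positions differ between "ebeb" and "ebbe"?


Comparing "ebeb" and "ebbe" position by position:
  Position 0: 'e' vs 'e' => same
  Position 1: 'b' vs 'b' => same
  Position 2: 'e' vs 'b' => DIFFER
  Position 3: 'b' vs 'e' => DIFFER
Positions that differ: 2

2


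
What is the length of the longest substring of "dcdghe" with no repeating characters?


Input: "dcdghe"
Sliding window (track last position of each char):
  Position 0 ('d'): window [0,0] length 1 -- new best
  Position 1 ('c'): window [0,1] length 2 -- new best
  Position 2 ('d'): repeat (last at 0), move window start to 1
  Position 2 ('d'): window [1,2] length 2
  Position 3 ('g'): window [1,3] length 3 -- new best
  Position 4 ('h'): window [1,4] length 4 -- new best
  Position 5 ('e'): window [1,5] length 5 -- new best
Longest substring with no repeats: "cdghe" with length 5

5


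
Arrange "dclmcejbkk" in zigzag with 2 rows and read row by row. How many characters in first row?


Zigzag "dclmcejbkk" into 2 rows:
Placing characters:
  'd' => row 0
  'c' => row 1
  'l' => row 0
  'm' => row 1
  'c' => row 0
  'e' => row 1
  'j' => row 0
  'b' => row 1
  'k' => row 0
  'k' => row 1
Rows:
  Row 0: "dlcjk"
  Row 1: "cmebk"
First row length: 5

5


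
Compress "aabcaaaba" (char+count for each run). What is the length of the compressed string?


Input: aabcaaaba
Runs:
  'a' x 2 => "a2"
  'b' x 1 => "b1"
  'c' x 1 => "c1"
  'a' x 3 => "a3"
  'b' x 1 => "b1"
  'a' x 1 => "a1"
Compressed: "a2b1c1a3b1a1"
Compressed length: 12

12


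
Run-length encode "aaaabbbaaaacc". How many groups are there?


Input: aaaabbbaaaacc
Scanning for consecutive runs:
  Group 1: 'a' x 4 (positions 0-3)
  Group 2: 'b' x 3 (positions 4-6)
  Group 3: 'a' x 4 (positions 7-10)
  Group 4: 'c' x 2 (positions 11-12)
Total groups: 4

4


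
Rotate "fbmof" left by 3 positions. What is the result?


Input: "fbmof", rotate left by 3
First 3 characters: "fbm"
Remaining characters: "of"
Concatenate remaining + first: "of" + "fbm" = "offbm"

offbm


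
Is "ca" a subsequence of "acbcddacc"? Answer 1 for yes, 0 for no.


Check if "ca" is a subsequence of "acbcddacc"
Greedy scan:
  Position 0 ('a'): no match needed
  Position 1 ('c'): matches sub[0] = 'c'
  Position 2 ('b'): no match needed
  Position 3 ('c'): no match needed
  Position 4 ('d'): no match needed
  Position 5 ('d'): no match needed
  Position 6 ('a'): matches sub[1] = 'a'
  Position 7 ('c'): no match needed
  Position 8 ('c'): no match needed
All 2 characters matched => is a subsequence

1


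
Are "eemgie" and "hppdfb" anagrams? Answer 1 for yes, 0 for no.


Strings: "eemgie", "hppdfb"
Sorted first:  eeegim
Sorted second: bdfhpp
Differ at position 0: 'e' vs 'b' => not anagrams

0


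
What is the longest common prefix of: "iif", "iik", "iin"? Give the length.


Words: iif, iik, iin
  Position 0: all 'i' => match
  Position 1: all 'i' => match
  Position 2: ('f', 'k', 'n') => mismatch, stop
LCP = "ii" (length 2)

2


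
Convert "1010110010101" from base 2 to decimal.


Input: "1010110010101" in base 2
Positional expansion:
  Digit '1' (value 1) x 2^12 = 4096
  Digit '0' (value 0) x 2^11 = 0
  Digit '1' (value 1) x 2^10 = 1024
  Digit '0' (value 0) x 2^9 = 0
  Digit '1' (value 1) x 2^8 = 256
  Digit '1' (value 1) x 2^7 = 128
  Digit '0' (value 0) x 2^6 = 0
  Digit '0' (value 0) x 2^5 = 0
  Digit '1' (value 1) x 2^4 = 16
  Digit '0' (value 0) x 2^3 = 0
  Digit '1' (value 1) x 2^2 = 4
  Digit '0' (value 0) x 2^1 = 0
  Digit '1' (value 1) x 2^0 = 1
Sum = 5525

5525


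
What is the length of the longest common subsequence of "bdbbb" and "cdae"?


LCS of "bdbbb" and "cdae"
DP table:
           c    d    a    e
      0    0    0    0    0
  b   0    0    0    0    0
  d   0    0    1    1    1
  b   0    0    1    1    1
  b   0    0    1    1    1
  b   0    0    1    1    1
LCS length = dp[5][4] = 1

1


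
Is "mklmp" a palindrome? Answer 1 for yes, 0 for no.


Input: mklmp
Reversed: pmlkm
  Compare pos 0 ('m') with pos 4 ('p'): MISMATCH
  Compare pos 1 ('k') with pos 3 ('m'): MISMATCH
Result: not a palindrome

0


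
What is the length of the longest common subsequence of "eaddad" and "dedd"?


LCS of "eaddad" and "dedd"
DP table:
           d    e    d    d
      0    0    0    0    0
  e   0    0    1    1    1
  a   0    0    1    1    1
  d   0    1    1    2    2
  d   0    1    1    2    3
  a   0    1    1    2    3
  d   0    1    1    2    3
LCS length = dp[6][4] = 3

3


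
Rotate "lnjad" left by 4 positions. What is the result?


Input: "lnjad", rotate left by 4
First 4 characters: "lnja"
Remaining characters: "d"
Concatenate remaining + first: "d" + "lnja" = "dlnja"

dlnja


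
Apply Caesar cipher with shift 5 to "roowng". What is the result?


Caesar cipher: shift "roowng" by 5
  'r' (pos 17) + 5 = pos 22 = 'w'
  'o' (pos 14) + 5 = pos 19 = 't'
  'o' (pos 14) + 5 = pos 19 = 't'
  'w' (pos 22) + 5 = pos 1 = 'b'
  'n' (pos 13) + 5 = pos 18 = 's'
  'g' (pos 6) + 5 = pos 11 = 'l'
Result: wttbsl

wttbsl


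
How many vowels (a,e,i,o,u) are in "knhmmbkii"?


Input: knhmmbkii
Checking each character:
  'k' at position 0: consonant
  'n' at position 1: consonant
  'h' at position 2: consonant
  'm' at position 3: consonant
  'm' at position 4: consonant
  'b' at position 5: consonant
  'k' at position 6: consonant
  'i' at position 7: vowel (running total: 1)
  'i' at position 8: vowel (running total: 2)
Total vowels: 2

2


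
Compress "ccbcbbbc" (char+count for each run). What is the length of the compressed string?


Input: ccbcbbbc
Runs:
  'c' x 2 => "c2"
  'b' x 1 => "b1"
  'c' x 1 => "c1"
  'b' x 3 => "b3"
  'c' x 1 => "c1"
Compressed: "c2b1c1b3c1"
Compressed length: 10

10


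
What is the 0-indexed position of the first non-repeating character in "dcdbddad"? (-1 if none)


Input: dcdbddad
Character frequencies:
  'a': 1
  'b': 1
  'c': 1
  'd': 5
Scanning left to right for freq == 1:
  Position 0 ('d'): freq=5, skip
  Position 1 ('c'): unique! => answer = 1

1


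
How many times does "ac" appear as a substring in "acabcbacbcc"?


Searching for "ac" in "acabcbacbcc"
Scanning each position:
  Position 0: "ac" => MATCH
  Position 1: "ca" => no
  Position 2: "ab" => no
  Position 3: "bc" => no
  Position 4: "cb" => no
  Position 5: "ba" => no
  Position 6: "ac" => MATCH
  Position 7: "cb" => no
  Position 8: "bc" => no
  Position 9: "cc" => no
Total occurrences: 2

2


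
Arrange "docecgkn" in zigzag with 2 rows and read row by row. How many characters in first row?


Zigzag "docecgkn" into 2 rows:
Placing characters:
  'd' => row 0
  'o' => row 1
  'c' => row 0
  'e' => row 1
  'c' => row 0
  'g' => row 1
  'k' => row 0
  'n' => row 1
Rows:
  Row 0: "dcck"
  Row 1: "oegn"
First row length: 4

4


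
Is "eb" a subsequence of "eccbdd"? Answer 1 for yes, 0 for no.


Check if "eb" is a subsequence of "eccbdd"
Greedy scan:
  Position 0 ('e'): matches sub[0] = 'e'
  Position 1 ('c'): no match needed
  Position 2 ('c'): no match needed
  Position 3 ('b'): matches sub[1] = 'b'
  Position 4 ('d'): no match needed
  Position 5 ('d'): no match needed
All 2 characters matched => is a subsequence

1


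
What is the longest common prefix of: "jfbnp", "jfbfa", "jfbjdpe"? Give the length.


Words: jfbnp, jfbfa, jfbjdpe
  Position 0: all 'j' => match
  Position 1: all 'f' => match
  Position 2: all 'b' => match
  Position 3: ('n', 'f', 'j') => mismatch, stop
LCP = "jfb" (length 3)

3


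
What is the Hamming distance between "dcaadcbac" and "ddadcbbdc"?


Comparing "dcaadcbac" and "ddadcbbdc" position by position:
  Position 0: 'd' vs 'd' => same
  Position 1: 'c' vs 'd' => differ
  Position 2: 'a' vs 'a' => same
  Position 3: 'a' vs 'd' => differ
  Position 4: 'd' vs 'c' => differ
  Position 5: 'c' vs 'b' => differ
  Position 6: 'b' vs 'b' => same
  Position 7: 'a' vs 'd' => differ
  Position 8: 'c' vs 'c' => same
Total differences (Hamming distance): 5

5


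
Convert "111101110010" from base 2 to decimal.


Input: "111101110010" in base 2
Positional expansion:
  Digit '1' (value 1) x 2^11 = 2048
  Digit '1' (value 1) x 2^10 = 1024
  Digit '1' (value 1) x 2^9 = 512
  Digit '1' (value 1) x 2^8 = 256
  Digit '0' (value 0) x 2^7 = 0
  Digit '1' (value 1) x 2^6 = 64
  Digit '1' (value 1) x 2^5 = 32
  Digit '1' (value 1) x 2^4 = 16
  Digit '0' (value 0) x 2^3 = 0
  Digit '0' (value 0) x 2^2 = 0
  Digit '1' (value 1) x 2^1 = 2
  Digit '0' (value 0) x 2^0 = 0
Sum = 3954

3954


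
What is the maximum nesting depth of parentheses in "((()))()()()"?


Input: "((()))()()()"
Tracking depth:
  Position 0 '(': depth becomes 1
  Position 1 '(': depth becomes 2
  Position 2 '(': depth becomes 3
  Position 3 ')': depth becomes 2
  Position 4 ')': depth becomes 1
  Position 5 ')': depth becomes 0
  Position 6 '(': depth becomes 1
  Position 7 ')': depth becomes 0
  Position 8 '(': depth becomes 1
  Position 9 ')': depth becomes 0
  Position 10 '(': depth becomes 1
  Position 11 ')': depth becomes 0
Maximum depth reached: 3

3


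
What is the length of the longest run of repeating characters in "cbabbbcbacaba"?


Input: "cbabbbcbacaba"
Scanning for longest run:
  Position 1 ('b'): new char, reset run to 1
  Position 2 ('a'): new char, reset run to 1
  Position 3 ('b'): new char, reset run to 1
  Position 4 ('b'): continues run of 'b', length=2
  Position 5 ('b'): continues run of 'b', length=3
  Position 6 ('c'): new char, reset run to 1
  Position 7 ('b'): new char, reset run to 1
  Position 8 ('a'): new char, reset run to 1
  Position 9 ('c'): new char, reset run to 1
  Position 10 ('a'): new char, reset run to 1
  Position 11 ('b'): new char, reset run to 1
  Position 12 ('a'): new char, reset run to 1
Longest run: 'b' with length 3

3


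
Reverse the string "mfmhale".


Input: mfmhale
Reading characters right to left:
  Position 6: 'e'
  Position 5: 'l'
  Position 4: 'a'
  Position 3: 'h'
  Position 2: 'm'
  Position 1: 'f'
  Position 0: 'm'
Reversed: elahmfm

elahmfm


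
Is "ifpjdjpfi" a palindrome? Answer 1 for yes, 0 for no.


Input: ifpjdjpfi
Reversed: ifpjdjpfi
  Compare pos 0 ('i') with pos 8 ('i'): match
  Compare pos 1 ('f') with pos 7 ('f'): match
  Compare pos 2 ('p') with pos 6 ('p'): match
  Compare pos 3 ('j') with pos 5 ('j'): match
Result: palindrome

1


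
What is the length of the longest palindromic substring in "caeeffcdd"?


Input: "caeeffcdd"
Checking substrings for palindromes:
  [2:4] "ee" (len 2) => palindrome
  [4:6] "ff" (len 2) => palindrome
  [7:9] "dd" (len 2) => palindrome
Longest palindromic substring: "ee" with length 2

2


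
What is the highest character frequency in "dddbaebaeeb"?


Input: dddbaebaeeb
Character counts:
  'a': 2
  'b': 3
  'd': 3
  'e': 3
Maximum frequency: 3

3


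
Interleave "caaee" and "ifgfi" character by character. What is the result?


Interleaving "caaee" and "ifgfi":
  Position 0: 'c' from first, 'i' from second => "ci"
  Position 1: 'a' from first, 'f' from second => "af"
  Position 2: 'a' from first, 'g' from second => "ag"
  Position 3: 'e' from first, 'f' from second => "ef"
  Position 4: 'e' from first, 'i' from second => "ei"
Result: ciafagefei

ciafagefei


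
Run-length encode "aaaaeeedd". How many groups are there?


Input: aaaaeeedd
Scanning for consecutive runs:
  Group 1: 'a' x 4 (positions 0-3)
  Group 2: 'e' x 3 (positions 4-6)
  Group 3: 'd' x 2 (positions 7-8)
Total groups: 3

3


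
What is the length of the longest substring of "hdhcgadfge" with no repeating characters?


Input: "hdhcgadfge"
Sliding window (track last position of each char):
  Position 0 ('h'): window [0,0] length 1 -- new best
  Position 1 ('d'): window [0,1] length 2 -- new best
  Position 2 ('h'): repeat (last at 0), move window start to 1
  Position 2 ('h'): window [1,2] length 2
  Position 3 ('c'): window [1,3] length 3 -- new best
  Position 4 ('g'): window [1,4] length 4 -- new best
  Position 5 ('a'): window [1,5] length 5 -- new best
  Position 6 ('d'): repeat (last at 1), move window start to 2
  Position 6 ('d'): window [2,6] length 5
  Position 7 ('f'): window [2,7] length 6 -- new best
  Position 8 ('g'): repeat (last at 4), move window start to 5
  Position 8 ('g'): window [5,8] length 4
  Position 9 ('e'): window [5,9] length 5
Longest substring with no repeats: "hcgadf" with length 6

6


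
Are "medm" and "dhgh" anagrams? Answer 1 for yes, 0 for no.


Strings: "medm", "dhgh"
Sorted first:  demm
Sorted second: dghh
Differ at position 1: 'e' vs 'g' => not anagrams

0


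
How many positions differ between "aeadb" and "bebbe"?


Comparing "aeadb" and "bebbe" position by position:
  Position 0: 'a' vs 'b' => DIFFER
  Position 1: 'e' vs 'e' => same
  Position 2: 'a' vs 'b' => DIFFER
  Position 3: 'd' vs 'b' => DIFFER
  Position 4: 'b' vs 'e' => DIFFER
Positions that differ: 4

4


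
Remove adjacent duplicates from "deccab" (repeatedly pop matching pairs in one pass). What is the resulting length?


Input: deccab
Stack-based adjacent duplicate removal:
  Read 'd': push. Stack: d
  Read 'e': push. Stack: de
  Read 'c': push. Stack: dec
  Read 'c': matches stack top 'c' => pop. Stack: de
  Read 'a': push. Stack: dea
  Read 'b': push. Stack: deab
Final stack: "deab" (length 4)

4


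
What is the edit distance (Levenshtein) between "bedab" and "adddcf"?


Computing edit distance: "bedab" -> "adddcf"
DP table:
           a    d    d    d    c    f
      0    1    2    3    4    5    6
  b   1    1    2    3    4    5    6
  e   2    2    2    3    4    5    6
  d   3    3    2    2    3    4    5
  a   4    3    3    3    3    4    5
  b   5    4    4    4    4    4    5
Edit distance = dp[5][6] = 5

5


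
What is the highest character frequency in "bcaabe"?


Input: bcaabe
Character counts:
  'a': 2
  'b': 2
  'c': 1
  'e': 1
Maximum frequency: 2

2


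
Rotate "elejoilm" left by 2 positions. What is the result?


Input: "elejoilm", rotate left by 2
First 2 characters: "el"
Remaining characters: "ejoilm"
Concatenate remaining + first: "ejoilm" + "el" = "ejoilmel"

ejoilmel


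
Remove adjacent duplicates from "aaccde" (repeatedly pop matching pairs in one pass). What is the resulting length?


Input: aaccde
Stack-based adjacent duplicate removal:
  Read 'a': push. Stack: a
  Read 'a': matches stack top 'a' => pop. Stack: (empty)
  Read 'c': push. Stack: c
  Read 'c': matches stack top 'c' => pop. Stack: (empty)
  Read 'd': push. Stack: d
  Read 'e': push. Stack: de
Final stack: "de" (length 2)

2


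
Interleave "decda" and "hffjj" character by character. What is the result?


Interleaving "decda" and "hffjj":
  Position 0: 'd' from first, 'h' from second => "dh"
  Position 1: 'e' from first, 'f' from second => "ef"
  Position 2: 'c' from first, 'f' from second => "cf"
  Position 3: 'd' from first, 'j' from second => "dj"
  Position 4: 'a' from first, 'j' from second => "aj"
Result: dhefcfdjaj

dhefcfdjaj


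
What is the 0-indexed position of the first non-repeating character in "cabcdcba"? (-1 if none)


Input: cabcdcba
Character frequencies:
  'a': 2
  'b': 2
  'c': 3
  'd': 1
Scanning left to right for freq == 1:
  Position 0 ('c'): freq=3, skip
  Position 1 ('a'): freq=2, skip
  Position 2 ('b'): freq=2, skip
  Position 3 ('c'): freq=3, skip
  Position 4 ('d'): unique! => answer = 4

4


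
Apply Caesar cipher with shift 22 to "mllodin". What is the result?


Caesar cipher: shift "mllodin" by 22
  'm' (pos 12) + 22 = pos 8 = 'i'
  'l' (pos 11) + 22 = pos 7 = 'h'
  'l' (pos 11) + 22 = pos 7 = 'h'
  'o' (pos 14) + 22 = pos 10 = 'k'
  'd' (pos 3) + 22 = pos 25 = 'z'
  'i' (pos 8) + 22 = pos 4 = 'e'
  'n' (pos 13) + 22 = pos 9 = 'j'
Result: ihhkzej

ihhkzej


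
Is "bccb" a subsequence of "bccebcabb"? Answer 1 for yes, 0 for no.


Check if "bccb" is a subsequence of "bccebcabb"
Greedy scan:
  Position 0 ('b'): matches sub[0] = 'b'
  Position 1 ('c'): matches sub[1] = 'c'
  Position 2 ('c'): matches sub[2] = 'c'
  Position 3 ('e'): no match needed
  Position 4 ('b'): matches sub[3] = 'b'
  Position 5 ('c'): no match needed
  Position 6 ('a'): no match needed
  Position 7 ('b'): no match needed
  Position 8 ('b'): no match needed
All 4 characters matched => is a subsequence

1


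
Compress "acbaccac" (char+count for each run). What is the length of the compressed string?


Input: acbaccac
Runs:
  'a' x 1 => "a1"
  'c' x 1 => "c1"
  'b' x 1 => "b1"
  'a' x 1 => "a1"
  'c' x 2 => "c2"
  'a' x 1 => "a1"
  'c' x 1 => "c1"
Compressed: "a1c1b1a1c2a1c1"
Compressed length: 14

14


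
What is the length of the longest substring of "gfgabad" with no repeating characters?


Input: "gfgabad"
Sliding window (track last position of each char):
  Position 0 ('g'): window [0,0] length 1 -- new best
  Position 1 ('f'): window [0,1] length 2 -- new best
  Position 2 ('g'): repeat (last at 0), move window start to 1
  Position 2 ('g'): window [1,2] length 2
  Position 3 ('a'): window [1,3] length 3 -- new best
  Position 4 ('b'): window [1,4] length 4 -- new best
  Position 5 ('a'): repeat (last at 3), move window start to 4
  Position 5 ('a'): window [4,5] length 2
  Position 6 ('d'): window [4,6] length 3
Longest substring with no repeats: "fgab" with length 4

4


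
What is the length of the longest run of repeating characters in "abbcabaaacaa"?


Input: "abbcabaaacaa"
Scanning for longest run:
  Position 1 ('b'): new char, reset run to 1
  Position 2 ('b'): continues run of 'b', length=2
  Position 3 ('c'): new char, reset run to 1
  Position 4 ('a'): new char, reset run to 1
  Position 5 ('b'): new char, reset run to 1
  Position 6 ('a'): new char, reset run to 1
  Position 7 ('a'): continues run of 'a', length=2
  Position 8 ('a'): continues run of 'a', length=3
  Position 9 ('c'): new char, reset run to 1
  Position 10 ('a'): new char, reset run to 1
  Position 11 ('a'): continues run of 'a', length=2
Longest run: 'a' with length 3

3


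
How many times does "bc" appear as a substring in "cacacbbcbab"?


Searching for "bc" in "cacacbbcbab"
Scanning each position:
  Position 0: "ca" => no
  Position 1: "ac" => no
  Position 2: "ca" => no
  Position 3: "ac" => no
  Position 4: "cb" => no
  Position 5: "bb" => no
  Position 6: "bc" => MATCH
  Position 7: "cb" => no
  Position 8: "ba" => no
  Position 9: "ab" => no
Total occurrences: 1

1


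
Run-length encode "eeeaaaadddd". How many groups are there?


Input: eeeaaaadddd
Scanning for consecutive runs:
  Group 1: 'e' x 3 (positions 0-2)
  Group 2: 'a' x 4 (positions 3-6)
  Group 3: 'd' x 4 (positions 7-10)
Total groups: 3

3


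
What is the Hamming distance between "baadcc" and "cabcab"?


Comparing "baadcc" and "cabcab" position by position:
  Position 0: 'b' vs 'c' => differ
  Position 1: 'a' vs 'a' => same
  Position 2: 'a' vs 'b' => differ
  Position 3: 'd' vs 'c' => differ
  Position 4: 'c' vs 'a' => differ
  Position 5: 'c' vs 'b' => differ
Total differences (Hamming distance): 5

5


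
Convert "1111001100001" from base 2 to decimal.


Input: "1111001100001" in base 2
Positional expansion:
  Digit '1' (value 1) x 2^12 = 4096
  Digit '1' (value 1) x 2^11 = 2048
  Digit '1' (value 1) x 2^10 = 1024
  Digit '1' (value 1) x 2^9 = 512
  Digit '0' (value 0) x 2^8 = 0
  Digit '0' (value 0) x 2^7 = 0
  Digit '1' (value 1) x 2^6 = 64
  Digit '1' (value 1) x 2^5 = 32
  Digit '0' (value 0) x 2^4 = 0
  Digit '0' (value 0) x 2^3 = 0
  Digit '0' (value 0) x 2^2 = 0
  Digit '0' (value 0) x 2^1 = 0
  Digit '1' (value 1) x 2^0 = 1
Sum = 7777

7777


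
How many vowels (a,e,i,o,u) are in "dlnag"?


Input: dlnag
Checking each character:
  'd' at position 0: consonant
  'l' at position 1: consonant
  'n' at position 2: consonant
  'a' at position 3: vowel (running total: 1)
  'g' at position 4: consonant
Total vowels: 1

1


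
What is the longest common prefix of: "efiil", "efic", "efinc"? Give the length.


Words: efiil, efic, efinc
  Position 0: all 'e' => match
  Position 1: all 'f' => match
  Position 2: all 'i' => match
  Position 3: ('i', 'c', 'n') => mismatch, stop
LCP = "efi" (length 3)

3


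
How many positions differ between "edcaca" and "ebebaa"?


Comparing "edcaca" and "ebebaa" position by position:
  Position 0: 'e' vs 'e' => same
  Position 1: 'd' vs 'b' => DIFFER
  Position 2: 'c' vs 'e' => DIFFER
  Position 3: 'a' vs 'b' => DIFFER
  Position 4: 'c' vs 'a' => DIFFER
  Position 5: 'a' vs 'a' => same
Positions that differ: 4

4


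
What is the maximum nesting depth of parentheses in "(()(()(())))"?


Input: "(()(()(())))"
Tracking depth:
  Position 0 '(': depth becomes 1
  Position 1 '(': depth becomes 2
  Position 2 ')': depth becomes 1
  Position 3 '(': depth becomes 2
  Position 4 '(': depth becomes 3
  Position 5 ')': depth becomes 2
  Position 6 '(': depth becomes 3
  Position 7 '(': depth becomes 4
  Position 8 ')': depth becomes 3
  Position 9 ')': depth becomes 2
  Position 10 ')': depth becomes 1
  Position 11 ')': depth becomes 0
Maximum depth reached: 4

4


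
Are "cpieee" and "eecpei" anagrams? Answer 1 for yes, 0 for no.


Strings: "cpieee", "eecpei"
Sorted first:  ceeeip
Sorted second: ceeeip
Sorted forms match => anagrams

1


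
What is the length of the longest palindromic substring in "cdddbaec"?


Input: "cdddbaec"
Checking substrings for palindromes:
  [1:4] "ddd" (len 3) => palindrome
  [1:3] "dd" (len 2) => palindrome
  [2:4] "dd" (len 2) => palindrome
Longest palindromic substring: "ddd" with length 3

3


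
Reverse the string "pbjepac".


Input: pbjepac
Reading characters right to left:
  Position 6: 'c'
  Position 5: 'a'
  Position 4: 'p'
  Position 3: 'e'
  Position 2: 'j'
  Position 1: 'b'
  Position 0: 'p'
Reversed: capejbp

capejbp


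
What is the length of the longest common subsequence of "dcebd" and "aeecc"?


LCS of "dcebd" and "aeecc"
DP table:
           a    e    e    c    c
      0    0    0    0    0    0
  d   0    0    0    0    0    0
  c   0    0    0    0    1    1
  e   0    0    1    1    1    1
  b   0    0    1    1    1    1
  d   0    0    1    1    1    1
LCS length = dp[5][5] = 1

1


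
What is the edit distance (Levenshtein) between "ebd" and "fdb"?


Computing edit distance: "ebd" -> "fdb"
DP table:
           f    d    b
      0    1    2    3
  e   1    1    2    3
  b   2    2    2    2
  d   3    3    2    3
Edit distance = dp[3][3] = 3

3


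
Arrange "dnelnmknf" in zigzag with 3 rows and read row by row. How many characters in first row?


Zigzag "dnelnmknf" into 3 rows:
Placing characters:
  'd' => row 0
  'n' => row 1
  'e' => row 2
  'l' => row 1
  'n' => row 0
  'm' => row 1
  'k' => row 2
  'n' => row 1
  'f' => row 0
Rows:
  Row 0: "dnf"
  Row 1: "nlmn"
  Row 2: "ek"
First row length: 3

3


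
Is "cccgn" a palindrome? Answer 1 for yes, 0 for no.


Input: cccgn
Reversed: ngccc
  Compare pos 0 ('c') with pos 4 ('n'): MISMATCH
  Compare pos 1 ('c') with pos 3 ('g'): MISMATCH
Result: not a palindrome

0


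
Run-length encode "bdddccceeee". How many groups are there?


Input: bdddccceeee
Scanning for consecutive runs:
  Group 1: 'b' x 1 (positions 0-0)
  Group 2: 'd' x 3 (positions 1-3)
  Group 3: 'c' x 3 (positions 4-6)
  Group 4: 'e' x 4 (positions 7-10)
Total groups: 4

4


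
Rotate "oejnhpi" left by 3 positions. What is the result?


Input: "oejnhpi", rotate left by 3
First 3 characters: "oej"
Remaining characters: "nhpi"
Concatenate remaining + first: "nhpi" + "oej" = "nhpioej"

nhpioej


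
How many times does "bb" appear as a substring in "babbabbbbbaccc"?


Searching for "bb" in "babbabbbbbaccc"
Scanning each position:
  Position 0: "ba" => no
  Position 1: "ab" => no
  Position 2: "bb" => MATCH
  Position 3: "ba" => no
  Position 4: "ab" => no
  Position 5: "bb" => MATCH
  Position 6: "bb" => MATCH
  Position 7: "bb" => MATCH
  Position 8: "bb" => MATCH
  Position 9: "ba" => no
  Position 10: "ac" => no
  Position 11: "cc" => no
  Position 12: "cc" => no
Total occurrences: 5

5


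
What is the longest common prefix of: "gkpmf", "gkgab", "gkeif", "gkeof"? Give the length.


Words: gkpmf, gkgab, gkeif, gkeof
  Position 0: all 'g' => match
  Position 1: all 'k' => match
  Position 2: ('p', 'g', 'e', 'e') => mismatch, stop
LCP = "gk" (length 2)

2


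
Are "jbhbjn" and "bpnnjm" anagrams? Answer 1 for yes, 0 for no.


Strings: "jbhbjn", "bpnnjm"
Sorted first:  bbhjjn
Sorted second: bjmnnp
Differ at position 1: 'b' vs 'j' => not anagrams

0


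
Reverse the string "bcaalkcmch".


Input: bcaalkcmch
Reading characters right to left:
  Position 9: 'h'
  Position 8: 'c'
  Position 7: 'm'
  Position 6: 'c'
  Position 5: 'k'
  Position 4: 'l'
  Position 3: 'a'
  Position 2: 'a'
  Position 1: 'c'
  Position 0: 'b'
Reversed: hcmcklaacb

hcmcklaacb


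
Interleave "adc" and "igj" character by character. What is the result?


Interleaving "adc" and "igj":
  Position 0: 'a' from first, 'i' from second => "ai"
  Position 1: 'd' from first, 'g' from second => "dg"
  Position 2: 'c' from first, 'j' from second => "cj"
Result: aidgcj

aidgcj


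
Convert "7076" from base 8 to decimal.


Input: "7076" in base 8
Positional expansion:
  Digit '7' (value 7) x 8^3 = 3584
  Digit '0' (value 0) x 8^2 = 0
  Digit '7' (value 7) x 8^1 = 56
  Digit '6' (value 6) x 8^0 = 6
Sum = 3646

3646


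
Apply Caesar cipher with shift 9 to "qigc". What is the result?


Caesar cipher: shift "qigc" by 9
  'q' (pos 16) + 9 = pos 25 = 'z'
  'i' (pos 8) + 9 = pos 17 = 'r'
  'g' (pos 6) + 9 = pos 15 = 'p'
  'c' (pos 2) + 9 = pos 11 = 'l'
Result: zrpl

zrpl


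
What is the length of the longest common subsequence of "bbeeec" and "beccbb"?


LCS of "bbeeec" and "beccbb"
DP table:
           b    e    c    c    b    b
      0    0    0    0    0    0    0
  b   0    1    1    1    1    1    1
  b   0    1    1    1    1    2    2
  e   0    1    2    2    2    2    2
  e   0    1    2    2    2    2    2
  e   0    1    2    2    2    2    2
  c   0    1    2    3    3    3    3
LCS length = dp[6][6] = 3

3


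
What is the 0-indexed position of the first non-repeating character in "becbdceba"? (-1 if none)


Input: becbdceba
Character frequencies:
  'a': 1
  'b': 3
  'c': 2
  'd': 1
  'e': 2
Scanning left to right for freq == 1:
  Position 0 ('b'): freq=3, skip
  Position 1 ('e'): freq=2, skip
  Position 2 ('c'): freq=2, skip
  Position 3 ('b'): freq=3, skip
  Position 4 ('d'): unique! => answer = 4

4


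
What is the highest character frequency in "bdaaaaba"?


Input: bdaaaaba
Character counts:
  'a': 5
  'b': 2
  'd': 1
Maximum frequency: 5

5


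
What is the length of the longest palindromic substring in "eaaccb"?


Input: "eaaccb"
Checking substrings for palindromes:
  [1:3] "aa" (len 2) => palindrome
  [3:5] "cc" (len 2) => palindrome
Longest palindromic substring: "aa" with length 2

2


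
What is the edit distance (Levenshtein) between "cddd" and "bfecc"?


Computing edit distance: "cddd" -> "bfecc"
DP table:
           b    f    e    c    c
      0    1    2    3    4    5
  c   1    1    2    3    3    4
  d   2    2    2    3    4    4
  d   3    3    3    3    4    5
  d   4    4    4    4    4    5
Edit distance = dp[4][5] = 5

5


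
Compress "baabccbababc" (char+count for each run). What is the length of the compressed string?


Input: baabccbababc
Runs:
  'b' x 1 => "b1"
  'a' x 2 => "a2"
  'b' x 1 => "b1"
  'c' x 2 => "c2"
  'b' x 1 => "b1"
  'a' x 1 => "a1"
  'b' x 1 => "b1"
  'a' x 1 => "a1"
  'b' x 1 => "b1"
  'c' x 1 => "c1"
Compressed: "b1a2b1c2b1a1b1a1b1c1"
Compressed length: 20

20


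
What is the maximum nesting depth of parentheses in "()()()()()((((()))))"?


Input: "()()()()()((((()))))"
Tracking depth:
  Position 0 '(': depth becomes 1
  Position 1 ')': depth becomes 0
  Position 2 '(': depth becomes 1
  Position 3 ')': depth becomes 0
  Position 4 '(': depth becomes 1
  Position 5 ')': depth becomes 0
  Position 6 '(': depth becomes 1
  Position 7 ')': depth becomes 0
  Position 8 '(': depth becomes 1
  Position 9 ')': depth becomes 0
  Position 10 '(': depth becomes 1
  Position 11 '(': depth becomes 2
  Position 12 '(': depth becomes 3
  Position 13 '(': depth becomes 4
  Position 14 '(': depth becomes 5
  Position 15 ')': depth becomes 4
  Position 16 ')': depth becomes 3
  Position 17 ')': depth becomes 2
  Position 18 ')': depth becomes 1
  Position 19 ')': depth becomes 0
Maximum depth reached: 5

5


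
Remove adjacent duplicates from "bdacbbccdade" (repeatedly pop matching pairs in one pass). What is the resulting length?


Input: bdacbbccdade
Stack-based adjacent duplicate removal:
  Read 'b': push. Stack: b
  Read 'd': push. Stack: bd
  Read 'a': push. Stack: bda
  Read 'c': push. Stack: bdac
  Read 'b': push. Stack: bdacb
  Read 'b': matches stack top 'b' => pop. Stack: bdac
  Read 'c': matches stack top 'c' => pop. Stack: bda
  Read 'c': push. Stack: bdac
  Read 'd': push. Stack: bdacd
  Read 'a': push. Stack: bdacda
  Read 'd': push. Stack: bdacdad
  Read 'e': push. Stack: bdacdade
Final stack: "bdacdade" (length 8)

8


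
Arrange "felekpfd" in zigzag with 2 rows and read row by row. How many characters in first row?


Zigzag "felekpfd" into 2 rows:
Placing characters:
  'f' => row 0
  'e' => row 1
  'l' => row 0
  'e' => row 1
  'k' => row 0
  'p' => row 1
  'f' => row 0
  'd' => row 1
Rows:
  Row 0: "flkf"
  Row 1: "eepd"
First row length: 4

4


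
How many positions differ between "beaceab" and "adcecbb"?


Comparing "beaceab" and "adcecbb" position by position:
  Position 0: 'b' vs 'a' => DIFFER
  Position 1: 'e' vs 'd' => DIFFER
  Position 2: 'a' vs 'c' => DIFFER
  Position 3: 'c' vs 'e' => DIFFER
  Position 4: 'e' vs 'c' => DIFFER
  Position 5: 'a' vs 'b' => DIFFER
  Position 6: 'b' vs 'b' => same
Positions that differ: 6

6


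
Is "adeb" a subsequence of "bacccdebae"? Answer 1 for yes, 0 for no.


Check if "adeb" is a subsequence of "bacccdebae"
Greedy scan:
  Position 0 ('b'): no match needed
  Position 1 ('a'): matches sub[0] = 'a'
  Position 2 ('c'): no match needed
  Position 3 ('c'): no match needed
  Position 4 ('c'): no match needed
  Position 5 ('d'): matches sub[1] = 'd'
  Position 6 ('e'): matches sub[2] = 'e'
  Position 7 ('b'): matches sub[3] = 'b'
  Position 8 ('a'): no match needed
  Position 9 ('e'): no match needed
All 4 characters matched => is a subsequence

1
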